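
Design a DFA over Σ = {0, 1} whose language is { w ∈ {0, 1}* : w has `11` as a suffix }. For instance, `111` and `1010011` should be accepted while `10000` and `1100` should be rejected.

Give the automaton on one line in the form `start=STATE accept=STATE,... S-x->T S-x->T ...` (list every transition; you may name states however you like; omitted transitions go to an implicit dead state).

start=A accept=C A-0->A A-1->B B-0->A B-1->C C-0->A C-1->C

Remember how much of `11` the current input suffix matches. State A means no match yet; B means the last symbol is `1`; C means the last 2 symbols are `11`. Only C accepts. On a mismatch, fall back to the longest proper suffix that is still a prefix of `11`.
A 3-state machine:
       0  1 
>  A   A  B 
   B   A  C 
 * C   A  C 
(> = start, * = accepting)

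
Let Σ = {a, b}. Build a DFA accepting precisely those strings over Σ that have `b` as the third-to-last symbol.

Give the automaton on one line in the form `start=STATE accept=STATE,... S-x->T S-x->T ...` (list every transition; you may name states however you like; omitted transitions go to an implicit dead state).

start=q0 accept=q11,q12,q13,q14 q0-a->q1 q0-b->q2 q1-a->q3 q1-b->q4 q2-a->q5 q2-b->q6 q3-a->q7 q3-b->q8 q4-a->q9 q4-b->q10 q5-a->q11 q5-b->q12 q6-a->q13 q6-b->q14 q7-a->q7 q7-b->q8 q8-a->q9 q8-b->q10 q9-a->q11 q9-b->q12 q10-a->q13 q10-b->q14 q11-a->q7 q11-b->q8 q12-a->q9 q12-b->q10 q13-a->q11 q13-b->q12 q14-a->q13 q14-b->q14

A DFA must remember the last 3 symbols (since which symbol is third-to-last isn't known until the input ends). Use one state per possible window of the last ≤3 symbols; accept from those whose window starts with `b`.
15 states suffice.
          a    b  
>  q0     q1   q2 
   q1     q3   q4 
   q2     q5   q6 
   q3     q7   q8 
   q4     q9  q10 
   q5    q11  q12 
   q6    q13  q14 
   q7     q7   q8 
   q8     q9  q10 
   q9    q11  q12 
   q10   q13  q14 
 * q11    q7   q8 
 * q12    q9  q10 
 * q13   q11  q12 
 * q14   q13  q14 
(> = start, * = accepting)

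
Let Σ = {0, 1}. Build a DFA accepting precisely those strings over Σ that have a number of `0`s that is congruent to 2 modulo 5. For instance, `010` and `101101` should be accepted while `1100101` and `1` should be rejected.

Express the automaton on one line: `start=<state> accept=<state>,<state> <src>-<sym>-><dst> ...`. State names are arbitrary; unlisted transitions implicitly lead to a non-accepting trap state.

start=q0 accept=q2 q0-0->q1 q0-1->q0 q1-0->q2 q1-1->q1 q2-0->q3 q2-1->q2 q3-0->q4 q3-1->q3 q4-0->q0 q4-1->q4

Keep the running count of `0`s modulo 5: each `0` advances along the cycle q0 → q1 → q2 → q3 → q4 → q0 while other symbols loop. Accept at q2.
With 5 states:
        0   1  
>  q0   q1  q0 
   q1   q2  q1 
 * q2   q3  q2 
   q3   q4  q3 
   q4   q0  q4 
(> = start, * = accepting)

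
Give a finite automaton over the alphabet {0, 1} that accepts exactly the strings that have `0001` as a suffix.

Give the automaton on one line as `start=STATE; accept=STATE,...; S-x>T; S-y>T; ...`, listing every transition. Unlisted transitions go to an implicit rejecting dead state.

Remember how much of `0001` the current input suffix matches. State S0 means no match yet; S1 means the last symbol is `0`; S2 means the last 2 symbols are `00`; S3 means the last 3 symbols are `000`; S4 means the last 4 symbols are `0001`. Only S4 accepts. On a mismatch, fall back to the longest proper suffix that is still a prefix of `0001`.
        0   1  
>  S0   S1  S0 
   S1   S2  S0 
   S2   S3  S0 
   S3   S3  S4 
 * S4   S1  S0 
(> = start, * = accepting)

start=S0; accept=S4; S0-0>S1; S0-1>S0; S1-0>S2; S1-1>S0; S2-0>S3; S2-1>S0; S3-0>S3; S3-1>S4; S4-0>S1; S4-1>S0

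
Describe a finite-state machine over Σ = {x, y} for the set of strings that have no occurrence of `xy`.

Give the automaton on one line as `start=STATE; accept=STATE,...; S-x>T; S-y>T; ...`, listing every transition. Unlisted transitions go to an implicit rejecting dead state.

start=q0; accept=q0,q1; q0-x>q1; q0-y>q0; q1-x>q1; q1-y>q2; q2-x>q2; q2-y>q2

Track partial matches of the forbidden pattern `xy`. State q2 is a dead state reached once `xy` has occurred; every other state accepts. q0 means no part of `xy` is currently matched.
A 3-state machine:
        x   y  
>* q0   q1  q0 
 * q1   q1  q2 
   q2   q2  q2 
(> = start, * = accepting)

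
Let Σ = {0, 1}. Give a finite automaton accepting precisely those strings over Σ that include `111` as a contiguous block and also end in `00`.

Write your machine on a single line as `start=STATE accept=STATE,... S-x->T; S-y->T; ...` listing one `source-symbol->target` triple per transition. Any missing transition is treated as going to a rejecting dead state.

start=q0; accept=q5; q0-0->q0; q0-1->q1; q1-0->q0; q1-1->q2; q2-0->q0; q2-1->q3; q3-0->q4; q3-1->q3; q4-0->q5; q4-1->q3; q5-0->q5; q5-1->q3

Build one automaton per condition and run them in lockstep. One (4 states) tracks whether and how much of `111` has been seen; the other (3 states) tracks how much of the suffix `00` has currently been matched. Each combined state is a pair, one component from each; accept when both components accept. Minimizing collapses redundant product states.
        0   1  
>  q0   q0  q1 
   q1   q0  q2 
   q2   q0  q3 
   q3   q4  q3 
   q4   q5  q3 
 * q5   q5  q3 
(> = start, * = accepting)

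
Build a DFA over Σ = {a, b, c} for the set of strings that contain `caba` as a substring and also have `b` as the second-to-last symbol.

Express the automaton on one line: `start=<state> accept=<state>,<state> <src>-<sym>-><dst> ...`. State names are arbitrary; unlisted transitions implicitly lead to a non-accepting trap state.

Build one automaton per condition and run them in lockstep. The first has 5 states tracking whether and how much of `caba` has been seen; the second has 13 states tracking the last 2 symbols read. A product state is a pair (one from each), accepting exactly when both do.
          a    b    c  
>  s0     s1   s2   s3 
   s1     s4   s5   s6 
   s2     s7   s8   s9 
   s3    s10  s11  s12 
   s4     s4   s5   s6 
   s5     s7   s8   s9 
   s6    s10  s11  s12 
   s7     s4   s5   s6 
   s8     s7   s8   s9 
   s9    s10  s11  s12 
   s10    s4  s13   s6 
   s11    s7   s8   s9 
   s12   s10  s11  s12 
   s13   s14   s8   s9 
 * s14   s15  s16  s17 
   s15   s15  s16  s17 
   s16   s14  s18  s19 
   s17   s20  s21  s22 
 * s18   s14  s18  s19 
 * s19   s20  s21  s22 
   s20   s15  s16  s17 
   s21   s14  s18  s19 
   s22   s20  s21  s22 
(> = start, * = accepting)

start=s0 accept=s14,s18,s19 s0-a->s1 s0-b->s2 s0-c->s3 s1-a->s4 s1-b->s5 s1-c->s6 s2-a->s7 s2-b->s8 s2-c->s9 s3-a->s10 s3-b->s11 s3-c->s12 s4-a->s4 s4-b->s5 s4-c->s6 s5-a->s7 s5-b->s8 s5-c->s9 s6-a->s10 s6-b->s11 s6-c->s12 s7-a->s4 s7-b->s5 s7-c->s6 s8-a->s7 s8-b->s8 s8-c->s9 s9-a->s10 s9-b->s11 s9-c->s12 s10-a->s4 s10-b->s13 s10-c->s6 s11-a->s7 s11-b->s8 s11-c->s9 s12-a->s10 s12-b->s11 s12-c->s12 s13-a->s14 s13-b->s8 s13-c->s9 s14-a->s15 s14-b->s16 s14-c->s17 s15-a->s15 s15-b->s16 s15-c->s17 s16-a->s14 s16-b->s18 s16-c->s19 s17-a->s20 s17-b->s21 s17-c->s22 s18-a->s14 s18-b->s18 s18-c->s19 s19-a->s20 s19-b->s21 s19-c->s22 s20-a->s15 s20-b->s16 s20-c->s17 s21-a->s14 s21-b->s18 s21-c->s19 s22-a->s20 s22-b->s21 s22-c->s22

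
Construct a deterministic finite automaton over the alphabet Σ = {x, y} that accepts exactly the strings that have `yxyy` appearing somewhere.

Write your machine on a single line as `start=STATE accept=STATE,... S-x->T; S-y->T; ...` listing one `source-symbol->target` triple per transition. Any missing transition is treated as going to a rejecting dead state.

start=q0; accept=q4; q0-x->q0; q0-y->q1; q1-x->q2; q1-y->q1; q2-x->q0; q2-y->q3; q3-x->q2; q3-y->q4; q4-x->q4; q4-y->q4

Track how much of `yxyy` has been matched so far: state q0 is no progress, q4 is the absorbing accept state reached once `yxyy` has occurred. Intermediate states record partial matches; on a mismatch, fall back to the longest reusable overlap.
5 states suffice.
        x   y  
>  q0   q0  q1 
   q1   q2  q1 
   q2   q0  q3 
   q3   q2  q4 
 * q4   q4  q4 
(> = start, * = accepting)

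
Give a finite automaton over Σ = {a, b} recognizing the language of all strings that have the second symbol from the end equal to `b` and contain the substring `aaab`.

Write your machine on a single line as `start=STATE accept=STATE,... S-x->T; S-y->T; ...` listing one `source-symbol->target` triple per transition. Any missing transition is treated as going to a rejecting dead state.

Handle the two conditions separately and then intersect. One (7 states) tracks the last 2 symbols read; the other (5 states) tracks whether and how much of `aaab` has been seen. Each combined state is a pair, one component from each; accept when both components accept. After merging equivalent states the machine shrinks.
A 7-state machine:
        a   b  
>  q0   q1  q0 
   q1   q2  q0 
   q2   q3  q0 
   q3   q3  q4 
   q4   q5  q6 
 * q5   q3  q4 
 * q6   q5  q6 
(> = start, * = accepting)

start=q0; accept=q5,q6; q0-a->q1; q0-b->q0; q1-a->q2; q1-b->q0; q2-a->q3; q2-b->q0; q3-a->q3; q3-b->q4; q4-a->q5; q4-b->q6; q5-a->q3; q5-b->q4; q6-a->q5; q6-b->q6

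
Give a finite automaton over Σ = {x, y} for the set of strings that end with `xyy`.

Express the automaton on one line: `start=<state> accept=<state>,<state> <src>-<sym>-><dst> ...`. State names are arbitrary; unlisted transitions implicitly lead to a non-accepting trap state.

Remember how much of `xyy` the current input suffix matches. State S0 means no match yet; S1 means the last symbol is `x`; S2 means the last 2 symbols are `xy`; S3 means the last 3 symbols are `xyy`. Only S3 accepts. On a mismatch, fall back to the longest proper suffix that is still a prefix of `xyy`.
A 4-state machine:
        x   y  
>  S0   S1  S0 
   S1   S1  S2 
   S2   S1  S3 
 * S3   S1  S0 
(> = start, * = accepting)

start=S0 accept=S3 S0-x->S1 S0-y->S0 S1-x->S1 S1-y->S2 S2-x->S1 S2-y->S3 S3-x->S1 S3-y->S0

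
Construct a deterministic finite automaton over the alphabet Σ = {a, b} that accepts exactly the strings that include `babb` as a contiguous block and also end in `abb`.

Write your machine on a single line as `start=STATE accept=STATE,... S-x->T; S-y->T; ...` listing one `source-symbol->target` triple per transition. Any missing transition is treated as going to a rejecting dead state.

start=q0; accept=q7; q0-a->q1; q0-b->q2; q1-a->q1; q1-b->q3; q2-a->q4; q2-b->q2; q3-a->q4; q3-b->q5; q4-a->q1; q4-b->q6; q5-a->q4; q5-b->q2; q6-a->q4; q6-b->q7; q7-a->q8; q7-b->q9; q8-a->q8; q8-b->q10; q9-a->q8; q9-b->q9; q10-a->q8; q10-b->q7

Handle the two conditions separately and then intersect. One (5 states) tracks whether and how much of `babb` has been seen; the other (4 states) tracks how much of the suffix `abb` has currently been matched. Each combined state is a pair, one component from each; accept when both components accept.
          a    b  
>  q0     q1   q2 
   q1     q1   q3 
   q2     q4   q2 
   q3     q4   q5 
   q4     q1   q6 
   q5     q4   q2 
   q6     q4   q7 
 * q7     q8   q9 
   q8     q8  q10 
   q9     q8   q9 
   q10    q8   q7 
(> = start, * = accepting)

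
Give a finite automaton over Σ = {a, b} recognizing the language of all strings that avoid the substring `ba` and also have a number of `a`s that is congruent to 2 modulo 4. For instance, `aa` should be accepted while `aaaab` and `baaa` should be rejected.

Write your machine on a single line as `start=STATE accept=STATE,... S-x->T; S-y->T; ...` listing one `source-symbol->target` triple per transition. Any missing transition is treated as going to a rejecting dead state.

Handle the two conditions separately and then intersect. One (3 states) tracks partial matches of the forbidden pattern `ba`; the other (4 states) tracks the count of `a`s modulo 4. Each combined state is a pair, one component from each; accept when both components accept. Equivalent product states are then merged.
        a   b  
>  s0   s1  s2 
   s1   s3  s2 
   s2   s2  s2 
 * s3   s4  s5 
   s4   s0  s2 
 * s5   s2  s5 
(> = start, * = accepting)

start=s0; accept=s3,s5; s0-a->s1; s0-b->s2; s1-a->s3; s1-b->s2; s2-a->s2; s2-b->s2; s3-a->s4; s3-b->s5; s4-a->s0; s4-b->s2; s5-a->s2; s5-b->s5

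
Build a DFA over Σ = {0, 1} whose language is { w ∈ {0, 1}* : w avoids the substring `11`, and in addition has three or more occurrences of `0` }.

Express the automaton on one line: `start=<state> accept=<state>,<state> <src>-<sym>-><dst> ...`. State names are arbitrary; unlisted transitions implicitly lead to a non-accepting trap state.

start=q0 accept=q6,q9,q10,q12 q0-0->q1 q0-1->q2 q1-0->q3 q1-1->q4 q2-0->q1 q2-1->q5 q3-0->q6 q3-1->q7 q4-0->q3 q4-1->q8 q5-0->q8 q5-1->q5 q6-0->q9 q6-1->q10 q7-0->q6 q7-1->q11 q8-0->q11 q8-1->q8 q9-0->q9 q9-1->q12 q10-0->q9 q10-1->q13 q11-0->q13 q11-1->q11 q12-0->q9 q12-1->q14 q13-0->q14 q13-1->q13 q14-0->q14 q14-1->q14

Build one automaton per condition and run them in lockstep. One (3 states) tracks partial matches of the forbidden pattern `11`; the other (5 states) tracks the count of `0`s, saturating at 4. Each combined state is a pair, one component from each; accept when both components accept.
With 15 states:
          0    1  
>  q0     q1   q2 
   q1     q3   q4 
   q2     q1   q5 
   q3     q6   q7 
   q4     q3   q8 
   q5     q8   q5 
 * q6     q9  q10 
   q7     q6  q11 
   q8    q11   q8 
 * q9     q9  q12 
 * q10    q9  q13 
   q11   q13  q11 
 * q12    q9  q14 
   q13   q14  q13 
   q14   q14  q14 
(> = start, * = accepting)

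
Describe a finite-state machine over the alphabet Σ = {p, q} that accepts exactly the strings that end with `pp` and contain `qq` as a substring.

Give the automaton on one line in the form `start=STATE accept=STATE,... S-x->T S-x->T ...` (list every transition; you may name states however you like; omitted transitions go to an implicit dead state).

start=S0 accept=S4 S0-p->S0 S0-q->S1 S1-p->S0 S1-q->S2 S2-p->S3 S2-q->S2 S3-p->S4 S3-q->S2 S4-p->S4 S4-q->S2

Handle the two conditions separately and then intersect. One (3 states) tracks how much of the suffix `pp` has currently been matched; the other (3 states) tracks whether and how much of `qq` has been seen. Each combined state is a pair, one component from each; accept when both components accept. Minimizing collapses redundant product states.
5 states suffice.
        p   q  
>  S0   S0  S1 
   S1   S0  S2 
   S2   S3  S2 
   S3   S4  S2 
 * S4   S4  S2 
(> = start, * = accepting)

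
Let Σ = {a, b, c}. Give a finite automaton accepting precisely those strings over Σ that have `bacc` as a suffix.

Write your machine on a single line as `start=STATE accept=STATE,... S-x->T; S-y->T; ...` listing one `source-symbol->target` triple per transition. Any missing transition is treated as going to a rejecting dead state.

Remember how much of `bacc` the current input suffix matches. State S0 means no match yet; S1 means the last symbol is `b`; S2 means the last 2 symbols are `ba`; S3 means the last 3 symbols are `bac`; S4 means the last 4 symbols are `bacc`. Only S4 accepts. On a mismatch, fall back to the longest proper suffix that is still a prefix of `bacc`.
With 5 states:
        a   b   c  
>  S0   S0  S1  S0 
   S1   S2  S1  S0 
   S2   S0  S1  S3 
   S3   S0  S1  S4 
 * S4   S0  S1  S0 
(> = start, * = accepting)

start=S0; accept=S4; S0-a->S0; S0-b->S1; S0-c->S0; S1-a->S2; S1-b->S1; S1-c->S0; S2-a->S0; S2-b->S1; S2-c->S3; S3-a->S0; S3-b->S1; S3-c->S4; S4-a->S0; S4-b->S1; S4-c->S0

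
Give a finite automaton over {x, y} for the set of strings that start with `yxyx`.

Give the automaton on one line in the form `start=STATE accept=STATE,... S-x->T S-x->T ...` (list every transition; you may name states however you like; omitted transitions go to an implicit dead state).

Walk along `yxyx` while the input agrees: from A take `y` to B, and so on. Any deviation drops to the rejecting sink F. Once E is reached the prefix is confirmed and every continuation is accepted.
With 6 states:
       x  y 
>  A   F  B 
   B   C  F 
   C   F  D 
   D   E  F 
 * E   E  E 
   F   F  F 
(> = start, * = accepting)

start=A accept=E A-x->F A-y->B B-x->C B-y->F C-x->F C-y->D D-x->E D-y->F E-x->E E-y->E F-x->F F-y->F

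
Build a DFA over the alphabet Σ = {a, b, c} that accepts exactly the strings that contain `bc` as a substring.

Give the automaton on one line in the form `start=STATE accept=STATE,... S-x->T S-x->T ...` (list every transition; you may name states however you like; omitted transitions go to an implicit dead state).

States S0..S1 record the length of the longest prefix of `bc` that matches the current input suffix. Reaching S2 means `bc` has been seen, and we stay there forever. Accept from S2.
3 states suffice.
        a   b   c  
>  S0   S0  S1  S0 
   S1   S0  S1  S2 
 * S2   S2  S2  S2 
(> = start, * = accepting)

start=S0 accept=S2 S0-a->S0 S0-b->S1 S0-c->S0 S1-a->S0 S1-b->S1 S1-c->S2 S2-a->S2 S2-b->S2 S2-c->S2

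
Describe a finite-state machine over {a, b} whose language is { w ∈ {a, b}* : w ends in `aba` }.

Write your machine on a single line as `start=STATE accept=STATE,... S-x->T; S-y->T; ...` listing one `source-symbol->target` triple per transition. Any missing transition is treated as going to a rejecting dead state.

Remember how much of `aba` the current input suffix matches. State q0 means no match yet; q1 means the last symbol is `a`; q2 means the last 2 symbols are `ab`; q3 means the last 3 symbols are `aba`. Only q3 accepts. On a mismatch, fall back to the longest proper suffix that is still a prefix of `aba`.
A 4-state machine:
        a   b  
>  q0   q1  q0 
   q1   q1  q2 
   q2   q3  q0 
 * q3   q1  q2 
(> = start, * = accepting)

start=q0; accept=q3; q0-a->q1; q0-b->q0; q1-a->q1; q1-b->q2; q2-a->q3; q2-b->q0; q3-a->q1; q3-b->q2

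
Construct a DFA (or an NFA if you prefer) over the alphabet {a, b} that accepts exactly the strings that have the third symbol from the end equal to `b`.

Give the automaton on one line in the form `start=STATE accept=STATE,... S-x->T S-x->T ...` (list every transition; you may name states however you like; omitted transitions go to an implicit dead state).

Because acceptance depends on a position counted from the end, the machine has to buffer the most recent 3 symbols. Make each state the string of the last up-to-3 symbols read; on input `x` shift the window left and append `x`. Accept when the buffered window has length 3 and begins with `b`.
A 15-state machine:
          a    b  
>  q0     q1   q2 
   q1     q3   q4 
   q2     q5   q6 
   q3     q7   q8 
   q4     q9  q10 
   q5    q11  q12 
   q6    q13  q14 
   q7     q7   q8 
   q8     q9  q10 
   q9    q11  q12 
   q10   q13  q14 
 * q11    q7   q8 
 * q12    q9  q10 
 * q13   q11  q12 
 * q14   q13  q14 
(> = start, * = accepting)

start=q0 accept=q11,q12,q13,q14 q0-a->q1 q0-b->q2 q1-a->q3 q1-b->q4 q2-a->q5 q2-b->q6 q3-a->q7 q3-b->q8 q4-a->q9 q4-b->q10 q5-a->q11 q5-b->q12 q6-a->q13 q6-b->q14 q7-a->q7 q7-b->q8 q8-a->q9 q8-b->q10 q9-a->q11 q9-b->q12 q10-a->q13 q10-b->q14 q11-a->q7 q11-b->q8 q12-a->q9 q12-b->q10 q13-a->q11 q13-b->q12 q14-a->q13 q14-b->q14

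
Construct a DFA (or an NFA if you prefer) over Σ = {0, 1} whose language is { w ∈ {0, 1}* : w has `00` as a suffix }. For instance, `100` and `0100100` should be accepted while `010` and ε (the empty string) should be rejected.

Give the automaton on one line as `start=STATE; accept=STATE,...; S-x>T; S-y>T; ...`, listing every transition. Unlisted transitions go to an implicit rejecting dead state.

Remember how much of `00` the current input suffix matches. State A means no match yet; B means the last symbol is `0`; C means the last 2 symbols are `00`. Only C accepts. On a mismatch, fall back to the longest proper suffix that is still a prefix of `00`.
3 states suffice.
       0  1 
>  A   B  A 
   B   C  A 
 * C   C  A 
(> = start, * = accepting)

start=A; accept=C; A-0>B; A-1>A; B-0>C; B-1>A; C-0>C; C-1>A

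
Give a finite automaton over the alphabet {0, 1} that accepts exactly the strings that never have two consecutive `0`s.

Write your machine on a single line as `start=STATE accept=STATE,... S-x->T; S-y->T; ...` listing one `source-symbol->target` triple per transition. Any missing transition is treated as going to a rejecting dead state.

start=q0; accept=q0,q1; q0-0->q1; q0-1->q0; q1-0->q2; q1-1->q0; q2-0->q2; q2-1->q2

This is the complement of 'contains `00`'. Use the same substring-matching states — q0 through q2 holding how much of `00` has just been matched — but flip the accepting set: everything except the trap q2 accepts.
With 3 states:
        0   1  
>* q0   q1  q0 
 * q1   q2  q0 
   q2   q2  q2 
(> = start, * = accepting)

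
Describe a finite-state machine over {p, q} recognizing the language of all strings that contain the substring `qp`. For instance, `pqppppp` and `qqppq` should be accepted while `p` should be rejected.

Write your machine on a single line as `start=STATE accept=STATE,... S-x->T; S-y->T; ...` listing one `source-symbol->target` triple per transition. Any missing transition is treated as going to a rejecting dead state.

Track how much of `qp` has been matched so far: state s0 is no progress, s2 is the absorbing accept state reached once `qp` has occurred. Intermediate states record partial matches; on a mismatch, fall back to the longest reusable overlap.
        p   q  
>  s0   s0  s1 
   s1   s2  s1 
 * s2   s2  s2 
(> = start, * = accepting)

start=s0; accept=s2; s0-p->s0; s0-q->s1; s1-p->s2; s1-q->s1; s2-p->s2; s2-q->s2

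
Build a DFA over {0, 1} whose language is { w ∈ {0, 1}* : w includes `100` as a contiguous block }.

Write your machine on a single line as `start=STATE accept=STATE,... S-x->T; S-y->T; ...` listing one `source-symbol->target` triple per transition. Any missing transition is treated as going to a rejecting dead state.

start=A; accept=D; A-0->A; A-1->B; B-0->C; B-1->B; C-0->D; C-1->B; D-0->D; D-1->D

States A..C record the length of the longest prefix of `100` that matches the current input suffix. Reaching D means `100` has been seen, and we stay there forever. Accept from D.
With 4 states:
       0  1 
>  A   A  B 
   B   C  B 
   C   D  B 
 * D   D  D 
(> = start, * = accepting)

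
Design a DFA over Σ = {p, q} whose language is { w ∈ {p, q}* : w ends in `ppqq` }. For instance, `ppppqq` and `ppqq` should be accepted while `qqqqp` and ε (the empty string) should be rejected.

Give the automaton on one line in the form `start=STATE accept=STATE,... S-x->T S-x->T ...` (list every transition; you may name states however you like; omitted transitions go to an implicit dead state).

Remember how much of `ppqq` the current input suffix matches. State A means no match yet; B means the last symbol is `p`; C means the last 2 symbols are `pp`; D means the last 3 symbols are `ppq`; E means the last 4 symbols are `ppqq`. Only E accepts. On a mismatch, fall back to the longest proper suffix that is still a prefix of `ppqq`.
A 5-state machine:
       p  q 
>  A   B  A 
   B   C  A 
   C   C  D 
   D   B  E 
 * E   B  A 
(> = start, * = accepting)

start=A accept=E A-p->B A-q->A B-p->C B-q->A C-p->C C-q->D D-p->B D-q->E E-p->B E-q->A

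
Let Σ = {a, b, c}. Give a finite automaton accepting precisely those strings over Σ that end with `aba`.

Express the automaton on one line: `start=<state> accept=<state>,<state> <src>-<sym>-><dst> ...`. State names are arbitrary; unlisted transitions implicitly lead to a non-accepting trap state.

start=s0 accept=s3 s0-a->s1 s0-b->s0 s0-c->s0 s1-a->s1 s1-b->s2 s1-c->s0 s2-a->s3 s2-b->s0 s2-c->s0 s3-a->s1 s3-b->s2 s3-c->s0

Remember how much of `aba` the current input suffix matches. State s0 means no match yet; s1 means the last symbol is `a`; s2 means the last 2 symbols are `ab`; s3 means the last 3 symbols are `aba`. Only s3 accepts. On a mismatch, fall back to the longest proper suffix that is still a prefix of `aba`.
With 4 states:
        a   b   c  
>  s0   s1  s0  s0 
   s1   s1  s2  s0 
   s2   s3  s0  s0 
 * s3   s1  s2  s0 
(> = start, * = accepting)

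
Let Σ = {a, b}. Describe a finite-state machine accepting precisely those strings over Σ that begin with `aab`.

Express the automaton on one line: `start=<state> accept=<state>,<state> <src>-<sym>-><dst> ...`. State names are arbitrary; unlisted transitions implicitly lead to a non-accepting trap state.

Check the first 3 symbols one by one: q0 through q2 record how many have matched `aab` so far; any wrong symbol goes to the dead state q4. After all 3 match we enter the accepting sink q3.
A 5-state machine:
        a   b  
>  q0   q1  q4 
   q1   q2  q4 
   q2   q4  q3 
 * q3   q3  q3 
   q4   q4  q4 
(> = start, * = accepting)

start=q0 accept=q3 q0-a->q1 q0-b->q4 q1-a->q2 q1-b->q4 q2-a->q4 q2-b->q3 q3-a->q3 q3-b->q3 q4-a->q4 q4-b->q4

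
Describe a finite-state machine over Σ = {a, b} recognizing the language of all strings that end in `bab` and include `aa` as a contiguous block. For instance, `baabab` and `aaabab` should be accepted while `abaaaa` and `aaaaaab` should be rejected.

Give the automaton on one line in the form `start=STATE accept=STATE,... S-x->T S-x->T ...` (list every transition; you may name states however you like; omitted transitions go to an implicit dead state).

Build one automaton per condition and run them in lockstep. One (4 states) tracks how much of the suffix `bab` has currently been matched; the other (3 states) tracks whether and how much of `aa` has been seen. Each combined state is a pair, one component from each; accept when both components accept. After merging equivalent states the machine shrinks.
With 6 states:
        a   b  
>  q0   q1  q0 
   q1   q2  q0 
   q2   q2  q3 
   q3   q4  q3 
   q4   q2  q5 
 * q5   q4  q3 
(> = start, * = accepting)

start=q0 accept=q5 q0-a->q1 q0-b->q0 q1-a->q2 q1-b->q0 q2-a->q2 q2-b->q3 q3-a->q4 q3-b->q3 q4-a->q2 q4-b->q5 q5-a->q4 q5-b->q3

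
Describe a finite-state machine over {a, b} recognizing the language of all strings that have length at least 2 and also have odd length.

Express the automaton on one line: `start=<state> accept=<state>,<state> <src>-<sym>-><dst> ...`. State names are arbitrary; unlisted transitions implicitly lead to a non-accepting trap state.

Build one automaton per condition and run them in lockstep. The first has 4 states tracking the input length, saturating at 3; the second has 2 states tracking the input length modulo 2. A product state is a pair (one from each), accepting exactly when both do.
A 5-state machine:
        a   b  
>  q0   q1  q1 
   q1   q2  q2 
   q2   q3  q3 
 * q3   q4  q4 
   q4   q3  q3 
(> = start, * = accepting)

start=q0 accept=q3 q0-a->q1 q0-b->q1 q1-a->q2 q1-b->q2 q2-a->q3 q2-b->q3 q3-a->q4 q3-b->q4 q4-a->q3 q4-b->q3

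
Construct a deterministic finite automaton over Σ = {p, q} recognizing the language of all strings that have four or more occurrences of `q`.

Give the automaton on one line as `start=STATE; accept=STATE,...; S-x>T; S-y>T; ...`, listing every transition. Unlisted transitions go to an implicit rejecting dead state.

Only the number of `q`s matters, and only up to 5. Make a chain A → B → C → D → E → F advanced by each `q` (with F absorbing); every other symbol self-loops. The accepting set is {E, F}.
       p  q 
>  A   A  B 
   B   B  C 
   C   C  D 
   D   D  E 
 * E   E  F 
 * F   F  F 
(> = start, * = accepting)

start=A; accept=E,F; A-p>A; A-q>B; B-p>B; B-q>C; C-p>C; C-q>D; D-p>D; D-q>E; E-p>E; E-q>F; F-p>F; F-q>F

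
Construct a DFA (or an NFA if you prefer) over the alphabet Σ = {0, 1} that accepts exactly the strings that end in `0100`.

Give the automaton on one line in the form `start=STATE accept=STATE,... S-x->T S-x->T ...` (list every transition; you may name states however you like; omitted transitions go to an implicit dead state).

start=q0 accept=q4 q0-0->q1 q0-1->q0 q1-0->q1 q1-1->q2 q2-0->q3 q2-1->q0 q3-0->q4 q3-1->q2 q4-0->q1 q4-1->q2

Remember how much of `0100` the current input suffix matches. State q0 means no match yet; q1 means the last symbol is `0`; q2 means the last 2 symbols are `01`; q3 means the last 3 symbols are `010`; q4 means the last 4 symbols are `0100`. Only q4 accepts. On a mismatch, fall back to the longest proper suffix that is still a prefix of `0100`.
        0   1  
>  q0   q1  q0 
   q1   q1  q2 
   q2   q3  q0 
   q3   q4  q2 
 * q4   q1  q2 
(> = start, * = accepting)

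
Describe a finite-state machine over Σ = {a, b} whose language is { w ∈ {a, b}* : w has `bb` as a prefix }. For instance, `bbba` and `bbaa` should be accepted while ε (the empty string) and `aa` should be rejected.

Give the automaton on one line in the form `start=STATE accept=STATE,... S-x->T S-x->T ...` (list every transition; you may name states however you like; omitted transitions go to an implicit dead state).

Walk along `bb` while the input agrees: from s0 take `b` to s1, and so on. Any deviation drops to the rejecting sink s3. Once s2 is reached the prefix is confirmed and every continuation is accepted.
With 4 states:
        a   b  
>  s0   s3  s1 
   s1   s3  s2 
 * s2   s2  s2 
   s3   s3  s3 
(> = start, * = accepting)

start=s0 accept=s2 s0-a->s3 s0-b->s1 s1-a->s3 s1-b->s2 s2-a->s2 s2-b->s2 s3-a->s3 s3-b->s3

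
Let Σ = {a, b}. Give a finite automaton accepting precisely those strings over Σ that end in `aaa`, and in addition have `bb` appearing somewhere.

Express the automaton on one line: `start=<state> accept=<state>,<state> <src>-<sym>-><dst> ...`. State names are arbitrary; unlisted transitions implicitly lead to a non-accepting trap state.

Handle the two conditions separately and then intersect. The first has 4 states tracking how much of the suffix `aaa` has currently been matched; the second has 3 states tracking whether and how much of `bb` has been seen. A product state is a pair (one from each), accepting exactly when both do. After merging equivalent states the machine shrinks.
With 6 states:
        a   b  
>  s0   s0  s1 
   s1   s0  s2 
   s2   s3  s2 
   s3   s4  s2 
   s4   s5  s2 
 * s5   s5  s2 
(> = start, * = accepting)

start=s0 accept=s5 s0-a->s0 s0-b->s1 s1-a->s0 s1-b->s2 s2-a->s3 s2-b->s2 s3-a->s4 s3-b->s2 s4-a->s5 s4-b->s2 s5-a->s5 s5-b->s2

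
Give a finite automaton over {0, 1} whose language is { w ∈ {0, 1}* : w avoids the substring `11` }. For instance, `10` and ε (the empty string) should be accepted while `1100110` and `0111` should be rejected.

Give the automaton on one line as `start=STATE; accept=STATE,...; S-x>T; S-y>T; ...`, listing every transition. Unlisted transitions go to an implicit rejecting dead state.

start=s0; accept=s0,s1; s0-0>s0; s0-1>s1; s1-0>s0; s1-1>s2; s2-0>s2; s2-1>s2

This is the complement of 'contains `11`'. Use the same substring-matching states — s0 through s2 holding how much of `11` has just been matched — but flip the accepting set: everything except the trap s2 accepts.
A 3-state machine:
        0   1  
>* s0   s0  s1 
 * s1   s0  s2 
   s2   s2  s2 
(> = start, * = accepting)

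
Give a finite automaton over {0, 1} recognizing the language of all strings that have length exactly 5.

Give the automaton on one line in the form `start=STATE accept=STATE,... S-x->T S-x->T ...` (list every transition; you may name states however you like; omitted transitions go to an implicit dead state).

start=q0 accept=q5 q0-0->q1 q0-1->q1 q1-0->q2 q1-1->q2 q2-0->q3 q2-1->q3 q3-0->q4 q3-1->q4 q4-0->q5 q4-1->q5 q5-0->q6 q5-1->q6 q6-0->q6 q6-1->q6

Count input length up to 6: every symbol moves from q0 toward q6, which means 'more than 5' and absorbs. Accept from {q5}.
7 states suffice.
        0   1  
>  q0   q1  q1 
   q1   q2  q2 
   q2   q3  q3 
   q3   q4  q4 
   q4   q5  q5 
 * q5   q6  q6 
   q6   q6  q6 
(> = start, * = accepting)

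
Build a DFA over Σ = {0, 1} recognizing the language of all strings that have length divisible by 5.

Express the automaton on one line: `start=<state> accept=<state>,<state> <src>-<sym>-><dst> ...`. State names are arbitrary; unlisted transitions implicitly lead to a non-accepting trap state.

Count input length modulo 5: every symbol advances one step around the cycle q0 → q1 → q2 → q3 → q4 → q0. Accept at q0.
5 states suffice.
        0   1  
>* q0   q1  q1 
   q1   q2  q2 
   q2   q3  q3 
   q3   q4  q4 
   q4   q0  q0 
(> = start, * = accepting)

start=q0 accept=q0 q0-0->q1 q0-1->q1 q1-0->q2 q1-1->q2 q2-0->q3 q2-1->q3 q3-0->q4 q3-1->q4 q4-0->q0 q4-1->q0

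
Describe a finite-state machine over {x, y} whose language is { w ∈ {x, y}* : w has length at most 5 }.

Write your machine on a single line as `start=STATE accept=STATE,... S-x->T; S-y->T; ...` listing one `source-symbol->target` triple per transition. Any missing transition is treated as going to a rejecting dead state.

start=s0; accept=s0,s1,s2,s3,s4,s5; s0-x->s1; s0-y->s1; s1-x->s2; s1-y->s2; s2-x->s3; s2-y->s3; s3-x->s4; s3-y->s4; s4-x->s5; s4-y->s5; s5-x->s6; s5-y->s6; s6-x->s6; s6-y->s6

We only need to distinguish lengths 0, 1, …, 5, and '>5'. Chain s0 → s1 → s2 → s3 → s4 → s5 → s6 on every symbol, with s6 looping. Accepting states: {s0, s1, s2, s3, s4, s5}.
        x   y  
>* s0   s1  s1 
 * s1   s2  s2 
 * s2   s3  s3 
 * s3   s4  s4 
 * s4   s5  s5 
 * s5   s6  s6 
   s6   s6  s6 
(> = start, * = accepting)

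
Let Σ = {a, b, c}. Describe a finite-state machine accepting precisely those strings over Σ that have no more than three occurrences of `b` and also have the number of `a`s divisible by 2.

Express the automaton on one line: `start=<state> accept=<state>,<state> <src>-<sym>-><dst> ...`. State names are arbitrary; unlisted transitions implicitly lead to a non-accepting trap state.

start=q0 accept=q0,q2,q4,q6 q0-a->q1 q0-b->q2 q0-c->q0 q1-a->q0 q1-b->q3 q1-c->q1 q2-a->q3 q2-b->q4 q2-c->q2 q3-a->q2 q3-b->q5 q3-c->q3 q4-a->q5 q4-b->q6 q4-c->q4 q5-a->q4 q5-b->q7 q5-c->q5 q6-a->q7 q6-b->q8 q6-c->q6 q7-a->q6 q7-b->q8 q7-c->q7 q8-a->q8 q8-b->q8 q8-c->q8

Handle the two conditions separately and then intersect. One (5 states) tracks the count of `b`s, saturating at 4; the other (2 states) tracks the count of `a`s modulo 2. Each combined state is a pair, one component from each; accept when both components accept. Minimizing collapses redundant product states.
A 9-state machine:
        a   b   c  
>* q0   q1  q2  q0 
   q1   q0  q3  q1 
 * q2   q3  q4  q2 
   q3   q2  q5  q3 
 * q4   q5  q6  q4 
   q5   q4  q7  q5 
 * q6   q7  q8  q6 
   q7   q6  q8  q7 
   q8   q8  q8  q8 
(> = start, * = accepting)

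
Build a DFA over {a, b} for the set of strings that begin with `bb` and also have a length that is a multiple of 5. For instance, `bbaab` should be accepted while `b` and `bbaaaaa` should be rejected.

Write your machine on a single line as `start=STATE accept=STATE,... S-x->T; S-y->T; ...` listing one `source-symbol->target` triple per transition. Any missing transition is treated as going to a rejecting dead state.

start=S0; accept=S10; S0-a->S1; S0-b->S2; S1-a->S3; S1-b->S3; S2-a->S3; S2-b->S4; S3-a->S5; S3-b->S5; S4-a->S6; S4-b->S6; S5-a->S7; S5-b->S7; S6-a->S8; S6-b->S8; S7-a->S9; S7-b->S9; S8-a->S10; S8-b->S10; S9-a->S1; S9-b->S1; S10-a->S11; S10-b->S11; S11-a->S4; S11-b->S4

Handle the two conditions separately and then intersect. The first has 4 states tracking whether the input so far still matches the prefix `bb`; the second has 5 states tracking the input length modulo 5. A product state is a pair (one from each), accepting exactly when both do.
          a    b  
>  S0     S1   S2 
   S1     S3   S3 
   S2     S3   S4 
   S3     S5   S5 
   S4     S6   S6 
   S5     S7   S7 
   S6     S8   S8 
   S7     S9   S9 
   S8    S10  S10 
   S9     S1   S1 
 * S10   S11  S11 
   S11    S4   S4 
(> = start, * = accepting)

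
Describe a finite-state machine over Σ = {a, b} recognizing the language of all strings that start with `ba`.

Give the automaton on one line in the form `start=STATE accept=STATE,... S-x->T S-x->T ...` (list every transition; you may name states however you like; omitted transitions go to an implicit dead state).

Check the first 2 symbols one by one: q0 through q1 record how many have matched `ba` so far; any wrong symbol goes to the dead state q3. After all 2 match we enter the accepting sink q2.
4 states suffice.
        a   b  
>  q0   q3  q1 
   q1   q2  q3 
 * q2   q2  q2 
   q3   q3  q3 
(> = start, * = accepting)

start=q0 accept=q2 q0-a->q3 q0-b->q1 q1-a->q2 q1-b->q3 q2-a->q2 q2-b->q2 q3-a->q3 q3-b->q3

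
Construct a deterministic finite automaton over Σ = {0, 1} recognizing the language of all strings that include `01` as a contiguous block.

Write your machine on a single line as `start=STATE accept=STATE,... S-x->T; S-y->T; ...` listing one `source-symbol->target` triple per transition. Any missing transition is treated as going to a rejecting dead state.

Track how much of `01` has been matched so far: state s0 is no progress, s2 is the absorbing accept state reached once `01` has occurred. Intermediate states record partial matches; on a mismatch, fall back to the longest reusable overlap.
        0   1  
>  s0   s1  s0 
   s1   s1  s2 
 * s2   s2  s2 
(> = start, * = accepting)

start=s0; accept=s2; s0-0->s1; s0-1->s0; s1-0->s1; s1-1->s2; s2-0->s2; s2-1->s2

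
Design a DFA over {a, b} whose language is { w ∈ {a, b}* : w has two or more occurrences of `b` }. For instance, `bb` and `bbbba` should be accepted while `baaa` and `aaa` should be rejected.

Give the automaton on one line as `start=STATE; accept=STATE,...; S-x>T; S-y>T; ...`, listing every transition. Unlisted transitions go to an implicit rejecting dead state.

start=q0; accept=q2,q3; q0-a>q0; q0-b>q1; q1-a>q1; q1-b>q2; q2-a>q2; q2-b>q3; q3-a>q3; q3-b>q3

Count `b`s, saturating at 3: states q0 through q2 mean 0 through 2 `b`s seen; q3 means more than 2. Each `b` increments (capped at q3); other symbols loop. Accept from {q2, q3}.
        a   b  
>  q0   q0  q1 
   q1   q1  q2 
 * q2   q2  q3 
 * q3   q3  q3 
(> = start, * = accepting)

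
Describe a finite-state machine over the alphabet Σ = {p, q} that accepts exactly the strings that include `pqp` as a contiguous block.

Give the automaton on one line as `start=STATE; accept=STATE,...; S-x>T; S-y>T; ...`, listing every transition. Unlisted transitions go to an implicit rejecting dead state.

start=S0; accept=S3; S0-p>S1; S0-q>S0; S1-p>S1; S1-q>S2; S2-p>S3; S2-q>S0; S3-p>S3; S3-q>S3

States S0..S2 record the length of the longest prefix of `pqp` that matches the current input suffix. Reaching S3 means `pqp` has been seen, and we stay there forever. Accept from S3.
With 4 states:
        p   q  
>  S0   S1  S0 
   S1   S1  S2 
   S2   S3  S0 
 * S3   S3  S3 
(> = start, * = accepting)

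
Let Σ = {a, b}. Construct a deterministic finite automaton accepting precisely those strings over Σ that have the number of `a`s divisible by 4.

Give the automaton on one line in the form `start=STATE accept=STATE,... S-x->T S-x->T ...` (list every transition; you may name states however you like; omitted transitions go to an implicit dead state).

The only thing that matters is how many `a`s have appeared, reduced mod 4. Use one state per residue: s0 for 0, …, s3 for 3. Reading `a` moves to the next residue; anything else stays put. s0 is accepting.
4 states suffice.
        a   b  
>* s0   s1  s0 
   s1   s2  s1 
   s2   s3  s2 
   s3   s0  s3 
(> = start, * = accepting)

start=s0 accept=s0 s0-a->s1 s0-b->s0 s1-a->s2 s1-b->s1 s2-a->s3 s2-b->s2 s3-a->s0 s3-b->s3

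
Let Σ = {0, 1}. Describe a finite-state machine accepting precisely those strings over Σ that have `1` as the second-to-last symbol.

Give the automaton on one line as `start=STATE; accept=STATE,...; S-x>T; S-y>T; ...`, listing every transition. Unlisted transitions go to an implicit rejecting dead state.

start=q0; accept=q5,q6; q0-0>q1; q0-1>q2; q1-0>q3; q1-1>q4; q2-0>q5; q2-1>q6; q3-0>q3; q3-1>q4; q4-0>q5; q4-1>q6; q5-0>q3; q5-1>q4; q6-0>q5; q6-1>q6

Because acceptance depends on a position counted from the end, the machine has to buffer the most recent 2 symbols. Make each state the string of the last up-to-2 symbols read; on input `x` shift the window left and append `x`. Accept when the buffered window has length 2 and begins with `1`.
A 7-state machine:
        0   1  
>  q0   q1  q2 
   q1   q3  q4 
   q2   q5  q6 
   q3   q3  q4 
   q4   q5  q6 
 * q5   q3  q4 
 * q6   q5  q6 
(> = start, * = accepting)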